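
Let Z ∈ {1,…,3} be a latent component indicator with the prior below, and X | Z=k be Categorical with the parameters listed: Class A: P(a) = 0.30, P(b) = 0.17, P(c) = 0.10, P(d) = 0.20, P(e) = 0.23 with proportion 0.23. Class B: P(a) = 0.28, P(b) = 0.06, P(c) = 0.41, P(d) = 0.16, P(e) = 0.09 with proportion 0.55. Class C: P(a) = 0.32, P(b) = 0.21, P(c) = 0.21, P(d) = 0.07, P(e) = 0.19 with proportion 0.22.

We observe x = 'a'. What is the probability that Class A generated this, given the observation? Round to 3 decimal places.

By Bayes' theorem, P(k | x) = P(Z=k) f_k(x) / Σ_j P(Z=j) f_j(x).
Categorical probabilities:
  L_A = 0.3
  L_B = 0.28
  L_C = 0.32
Multiply by the mixture weights:
  P(Z=A)·L_A = 0.23 × 0.3 = 0.069
  P(Z=B)·L_B = 0.55 × 0.28 = 0.154
  P(Z=C)·L_C = 0.22 × 0.32 = 0.0704
Denominator: 0.069 + 0.154 + 0.0704 = 0.2934
So the posterior for Class A is 0.069 / 0.2934 ≈ 0.235.

0.235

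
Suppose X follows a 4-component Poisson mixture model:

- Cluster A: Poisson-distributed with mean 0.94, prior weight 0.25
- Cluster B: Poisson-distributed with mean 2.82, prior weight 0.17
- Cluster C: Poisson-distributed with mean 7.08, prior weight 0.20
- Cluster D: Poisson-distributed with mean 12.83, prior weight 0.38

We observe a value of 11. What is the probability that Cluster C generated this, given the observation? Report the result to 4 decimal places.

0.1928

P(component k | x) = P(Z=k)·f_k(x) / marginal(x), where marginal(x) = Σ_j P(Z=j)·f_j(x).
Component likelihoods at x = 11:
  f_A = e^(−0.94)·0.94^11/11! = 4.95466e-09
  f_B = e^(−2.82)·2.82^11/11! = 0.000133929
  f_C = e^(−7.08)·7.08^11/11! = 0.0472504
  f_D = e^(−12.83)·12.83^11/11! = 0.104073
Unnormalised posteriors:
  P(Z=A)·f_A = 0.25 × 4.95466e-09 = 1.23867e-09
  P(Z=B)·f_B = 0.17 × 0.000133929 = 2.27679e-05
  P(Z=C)·f_C = 0.20 × 0.0472504 = 0.00945007
  P(Z=D)·f_D = 0.38 × 0.104073 = 0.0395479
Marginal: 1.23867e-09 + 2.27679e-05 + 0.00945007 + 0.0395479 = 0.0490207
Responsibility of Cluster C: 0.00945007 / 0.0490207 ≈ 0.1928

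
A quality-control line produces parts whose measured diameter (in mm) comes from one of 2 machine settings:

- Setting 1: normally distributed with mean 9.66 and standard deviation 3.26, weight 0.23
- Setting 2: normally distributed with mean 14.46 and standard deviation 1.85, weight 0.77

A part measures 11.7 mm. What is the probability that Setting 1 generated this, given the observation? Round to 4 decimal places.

Apply Bayes' rule: the posterior for each component is proportional to its prior times its likelihood at x.
Evaluate each component's likelihood at the observed value:
  p_1 = (1/(3.26·√(2π)))·exp(−(11.7−9.66)²/(2·3.26²)) = 0.122375·exp(-0.19579) = 0.100615
  p_2 = (1/(1.85·√(2π)))·exp(−(11.7−14.46)²/(2·1.85²)) = 0.215644·exp(-1.11287) = 0.0708638
Unnormalised posteriors:
  π_1·p_1 = 0.23 × 0.100615 = 0.0231414
  π_2·p_2 = 0.77 × 0.0708638 = 0.0545652
Marginal: 0.0231414 + 0.0545652 = 0.0777065
Responsibility of Setting 1: 0.0231414 / 0.0777065 ≈ 0.2978

0.2978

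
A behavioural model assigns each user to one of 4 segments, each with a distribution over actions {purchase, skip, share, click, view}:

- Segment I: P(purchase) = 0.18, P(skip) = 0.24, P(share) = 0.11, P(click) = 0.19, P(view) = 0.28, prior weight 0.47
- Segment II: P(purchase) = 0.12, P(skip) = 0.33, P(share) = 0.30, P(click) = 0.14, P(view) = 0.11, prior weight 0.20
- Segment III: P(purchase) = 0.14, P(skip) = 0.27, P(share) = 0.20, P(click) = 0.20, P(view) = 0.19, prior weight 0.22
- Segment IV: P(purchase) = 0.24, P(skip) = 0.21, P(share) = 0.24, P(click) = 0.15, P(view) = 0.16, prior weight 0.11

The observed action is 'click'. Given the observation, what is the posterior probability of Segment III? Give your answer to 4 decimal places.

0.2475

Posterior ∝ prior × likelihood, so P(k | x) ∝ π_k f_k(x); normalise over all components.
Component likelihoods at x = 'click':
  p_I = P(click | comp) = 0.19
  p_II = P(click | comp) = 0.14
  p_III = P(click | comp) = 0.20
  p_IV = P(click | comp) = 0.15
Weight by the priors:
  π_I·p_I = 0.47 × 0.19 = 0.0893
  π_II·p_II = 0.20 × 0.14 = 0.028
  π_III·p_III = 0.22 × 0.2 = 0.044
  π_IV·p_IV = 0.11 × 0.15 = 0.0165
Denominator: 0.0893 + 0.028 + 0.044 + 0.0165 = 0.1778
P(Segment III | data) = 0.044 / 0.1778 ≈ 0.2475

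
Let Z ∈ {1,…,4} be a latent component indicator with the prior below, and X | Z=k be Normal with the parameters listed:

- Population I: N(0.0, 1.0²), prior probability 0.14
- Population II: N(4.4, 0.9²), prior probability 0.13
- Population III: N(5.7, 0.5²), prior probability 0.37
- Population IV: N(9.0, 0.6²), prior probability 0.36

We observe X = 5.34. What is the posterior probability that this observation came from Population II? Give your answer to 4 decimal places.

P(component k | x) = π_k·f_k(x) / marginal(x), where marginal(x) = Σ_j π_j·f_j(x).
Evaluate each component's likelihood at the observed value:
  p_I = (1/(1.0·√(2π)))·exp(−(5.34−0.0)²/(2·1.0²)) = 0.398942·exp(-14.25780) = 2.56346e-07
  p_II = (1/(0.9·√(2π)))·exp(−(5.34−4.4)²/(2·0.9²)) = 0.443269·exp(-0.54543) = 0.256915
  p_III = (1/(0.5·√(2π)))·exp(−(5.34−5.7)²/(2·0.5²)) = 0.797885·exp(-0.25920) = 0.615703
  p_IV = (1/(0.6·√(2π)))·exp(−(5.34−9.0)²/(2·0.6²)) = 0.664904·exp(-18.60500) = 5.52981e-09
Unnormalised posteriors:
  π_I·p_I = 0.14 × 2.56346e-07 = 3.58884e-08
  π_II·p_II = 0.13 × 0.256915 = 0.0333989
  π_III·p_III = 0.37 × 0.615703 = 0.22781
  π_IV·p_IV = 0.36 × 5.52981e-09 = 1.99073e-09
Sum: 3.58884e-08 + 0.0333989 + 0.22781 + 1.99073e-09 = 0.261209
P(Population II | data) = 0.0333989 / 0.261209 ≈ 0.1279

0.1279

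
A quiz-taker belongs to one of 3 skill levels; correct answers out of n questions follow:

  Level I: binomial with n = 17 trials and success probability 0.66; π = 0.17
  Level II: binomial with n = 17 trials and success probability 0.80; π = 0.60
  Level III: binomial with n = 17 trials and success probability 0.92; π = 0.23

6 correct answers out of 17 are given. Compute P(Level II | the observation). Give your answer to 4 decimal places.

Posterior ∝ prior × likelihood, so P(k | x) ∝ π_k f_k(x); normalise over all components.
Evaluate each component's likelihood at the observed value:
  p_I = 0.00717979
  p_II = 6.64431e-05
  p_III = 6.4461e-09
Weight by the priors:
  π_I·p_I = 0.17 × 0.00717979 = 0.00122057
  π_II·p_II = 0.60 × 6.64431e-05 = 3.98659e-05
  π_III·p_III = 0.23 × 6.4461e-09 = 1.4826e-09
Normaliser: 0.00122057 + 3.98659e-05 + 1.4826e-09 = 0.00126043
Responsibility of Level II: 3.98659e-05 / 0.00126043 ≈ 0.0316

0.0316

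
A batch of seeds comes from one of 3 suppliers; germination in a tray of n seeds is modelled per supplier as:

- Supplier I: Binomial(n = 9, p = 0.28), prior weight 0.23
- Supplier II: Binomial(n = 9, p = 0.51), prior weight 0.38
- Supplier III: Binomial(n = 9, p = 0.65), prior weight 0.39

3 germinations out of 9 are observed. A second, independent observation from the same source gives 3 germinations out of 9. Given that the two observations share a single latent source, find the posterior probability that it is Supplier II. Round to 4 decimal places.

Posterior ∝ prior × likelihood, so P(k | x) ∝ w_k f_k(x); normalise over all components.
Since both observations come from the same component, the likelihood for component k is f_k(x₁)·f_k(x₂).
  f_I = [C(9,3)·0.28^3·0.72^6 = 84·0.021952·0.139314 = 0.256891] × [0.256891] = 0.0659928
  f_II = [C(9,3)·0.51^3·0.49^6 = 84·0.132651·0.0138413 = 0.154229] × [0.154229] = 0.0237866
  f_III = [C(9,3)·0.65^3·0.35^6 = 84·0.274625·0.00183827 = 0.042406] × [0.042406] = 0.00179827
Multiply by the mixture weights:
  w_I·f_I = 0.23 × 0.0659928 = 0.0151783
  w_II·f_II = 0.38 × 0.0237866 = 0.00903891
  w_III·f_III = 0.39 × 0.00179827 = 0.000701326
Marginal: 0.0151783 + 0.00903891 + 0.000701326 = 0.0249186
Responsibility of Supplier II: 0.00903891 / 0.0249186 ≈ 0.3627

0.3627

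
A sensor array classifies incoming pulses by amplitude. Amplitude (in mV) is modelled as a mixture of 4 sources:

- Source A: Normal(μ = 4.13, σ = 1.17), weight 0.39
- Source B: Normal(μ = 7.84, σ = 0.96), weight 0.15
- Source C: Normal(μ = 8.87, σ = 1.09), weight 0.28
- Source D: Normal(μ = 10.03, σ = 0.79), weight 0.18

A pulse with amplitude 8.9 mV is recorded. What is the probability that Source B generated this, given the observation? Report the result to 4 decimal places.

0.2004

Posterior ∝ prior × likelihood, so P(k | x) ∝ w_k f_k(x); normalise over all components.
Normal densities:
  L_A = (1/(1.17·√(2π)))·exp(−(8.9−4.13)²/(2·1.17²)) = 0.340976·exp(-8.31065) = 8.38406e-05
  L_B = (1/(0.96·√(2π)))·exp(−(8.9−7.84)²/(2·0.96²)) = 0.415565·exp(-0.60959) = 0.22589
  L_C = (1/(1.09·√(2π)))·exp(−(8.9−8.87)²/(2·1.09²)) = 0.366002·exp(-0.00038) = 0.365863
  L_D = (1/(0.79·√(2π)))·exp(−(8.9−10.03)²/(2·0.79²)) = 0.504990·exp(-1.02299) = 0.181553
Unnormalised posteriors:
  w_A·L_A = 0.39 × 8.38406e-05 = 3.26978e-05
  w_B·L_B = 0.15 × 0.22589 = 0.0338835
  w_C·L_C = 0.28 × 0.365863 = 0.102442
  w_D·L_D = 0.18 × 0.181553 = 0.0326795
Marginal: 3.26978e-05 + 0.0338835 + 0.102442 + 0.0326795 = 0.169037
P(Source B | 8.9 mV) = 0.0338835 / 0.169037 ≈ 0.2004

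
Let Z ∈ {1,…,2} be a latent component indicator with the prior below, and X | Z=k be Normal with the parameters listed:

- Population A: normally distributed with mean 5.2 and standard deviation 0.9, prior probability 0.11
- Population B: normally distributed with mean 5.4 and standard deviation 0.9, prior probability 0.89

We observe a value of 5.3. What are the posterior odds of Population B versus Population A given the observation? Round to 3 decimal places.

Posterior odds = (w_i f_i(x)) / (w_j f_j(x)); the normalising sum cancels.
Normal densities:
  L_A = (1/(0.9·√(2π)))·exp(−(5.3−5.2)²/(2·0.9²)) = 0.443269·exp(-0.00617) = 0.440541
  L_B = (1/(0.9·√(2π)))·exp(−(5.3−5.4)²/(2·0.9²)) = 0.443269·exp(-0.00617) = 0.440541
0.392082 / 0.0484596 ≈ 8.091

8.091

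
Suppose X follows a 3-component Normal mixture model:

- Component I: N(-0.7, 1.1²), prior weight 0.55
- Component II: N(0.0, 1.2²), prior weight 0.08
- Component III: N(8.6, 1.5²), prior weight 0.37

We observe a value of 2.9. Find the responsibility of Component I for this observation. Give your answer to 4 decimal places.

Apply Bayes' rule: the posterior for each component is proportional to its prior times its likelihood at x.
Normal densities:
  f_I = (1/(1.1·√(2π)))·exp(−(2.9−-0.7)²/(2·1.1²)) = 0.362675·exp(-5.35537) = 0.00171281
  f_II = (1/(1.2·√(2π)))·exp(−(2.9−0.0)²/(2·1.2²)) = 0.332452·exp(-2.92014) = 0.0179279
  f_III = (1/(1.5·√(2π)))·exp(−(2.9−8.6)²/(2·1.5²)) = 0.265962·exp(-7.22000) = 0.000194631
Unnormalised posteriors:
  π_I·f_I = 0.55 × 0.00171281 = 0.000942045
  π_II·f_II = 0.08 × 0.0179279 = 0.00143423
  π_III·f_III = 0.37 × 0.000194631 = 7.20136e-05
Normaliser: 0.000942045 + 0.00143423 + 7.20136e-05 = 0.00244829
So the posterior for Component I is 0.000942045 / 0.00244829 ≈ 0.3848.

0.3848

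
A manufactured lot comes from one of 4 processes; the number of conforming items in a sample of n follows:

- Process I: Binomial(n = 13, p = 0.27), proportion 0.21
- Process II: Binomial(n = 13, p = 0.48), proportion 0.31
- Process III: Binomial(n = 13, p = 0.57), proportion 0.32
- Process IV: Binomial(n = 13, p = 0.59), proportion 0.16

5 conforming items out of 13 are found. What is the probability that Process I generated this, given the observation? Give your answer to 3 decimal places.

0.248

The responsibility of component k is P(Z=k) f_k(x) divided by Σ_j P(Z=j) f_j(x).
Binomial probabilities:
  L_I = 0.148929
  L_II = 0.175312
  L_III = 0.0905108
  L_IV = 0.0734699
Weight by the priors:
  P(Z=I)·L_I = 0.21 × 0.148929 = 0.0312752
  P(Z=II)·L_II = 0.31 × 0.175312 = 0.0543467
  P(Z=III)·L_III = 0.32 × 0.0905108 = 0.0289635
  P(Z=IV)·L_IV = 0.16 × 0.0734699 = 0.0117552
Evidence: 0.0312752 + 0.0543467 + 0.0289635 + 0.0117552 = 0.126341
P(Process I | the observation) = 0.0312752 / 0.126341 ≈ 0.248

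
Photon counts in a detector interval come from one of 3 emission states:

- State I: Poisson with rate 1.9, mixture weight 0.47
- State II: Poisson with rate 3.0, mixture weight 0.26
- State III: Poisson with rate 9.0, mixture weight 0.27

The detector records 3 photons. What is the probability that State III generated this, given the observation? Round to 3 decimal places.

0.028

Apply Bayes' rule: the posterior for each component is proportional to its prior times its likelihood at x.
Poisson probabilities:
  f_I = e^(−1.9)·1.9^3/3! = 0.170982
  f_II = e^(−3.0)·3.0^3/3! = 0.224042
  f_III = e^(−9.0)·9.0^3/3! = 0.0149943
Unnormalised posteriors:
  w_I·f_I = 0.47 × 0.170982 = 0.0803615
  w_II·f_II = 0.26 × 0.224042 = 0.0582509
  w_III·f_III = 0.27 × 0.0149943 = 0.00404846
Sum: 0.0803615 + 0.0582509 + 0.00404846 = 0.142661
So the posterior for State III is 0.00404846 / 0.142661 ≈ 0.028.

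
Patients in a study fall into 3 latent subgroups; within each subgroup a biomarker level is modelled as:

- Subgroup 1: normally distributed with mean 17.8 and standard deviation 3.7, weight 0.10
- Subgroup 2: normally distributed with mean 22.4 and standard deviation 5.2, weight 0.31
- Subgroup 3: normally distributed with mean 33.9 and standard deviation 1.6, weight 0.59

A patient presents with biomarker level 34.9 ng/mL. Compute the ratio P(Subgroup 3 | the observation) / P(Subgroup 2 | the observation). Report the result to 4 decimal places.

Since P(k|x) ∝ π_k f_k(x), the posterior odds are π_i f_i(x) / (π_j f_j(x)).
Evaluate each component's likelihood at the observed value:
  f_1 = 2.48071e-06
  f_2 = 0.00426704
  f_3 = 0.205101
0.121009 / 0.00132278 ≈ 91.4810

91.4810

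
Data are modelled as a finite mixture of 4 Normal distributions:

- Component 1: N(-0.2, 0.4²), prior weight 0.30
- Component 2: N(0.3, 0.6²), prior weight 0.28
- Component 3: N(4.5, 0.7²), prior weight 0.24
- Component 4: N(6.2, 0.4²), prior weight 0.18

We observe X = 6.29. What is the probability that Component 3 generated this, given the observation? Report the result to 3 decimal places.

The responsibility of component k is w_k f_k(x) divided by Σ_j w_j f_j(x).
Evaluate each component's likelihood at the observed value:
  L_1 = (1/(0.4·√(2π)))·exp(−(6.29−-0.2)²/(2·0.4²)) = 0.997356·exp(-131.62531) = 6.83444e-58
  L_2 = (1/(0.6·√(2π)))·exp(−(6.29−0.3)²/(2·0.6²)) = 0.664904·exp(-49.83347) = 1.51481e-22
  L_3 = (1/(0.7·√(2π)))·exp(−(6.29−4.5)²/(2·0.7²)) = 0.569918·exp(-3.26949) = 0.0216716
  L_4 = (1/(0.4·√(2π)))·exp(−(6.29−6.2)²/(2·0.4²)) = 0.997356·exp(-0.02531) = 0.972427
Prior × likelihood for each component:
  w_1·L_1 = 0.30 × 6.83444e-58 = 2.05033e-58
  w_2·L_2 = 0.28 × 1.51481e-22 = 4.24145e-23
  w_3·L_3 = 0.24 × 0.0216716 = 0.00520118
  w_4·L_4 = 0.18 × 0.972427 = 0.175037
Marginal: 2.05033e-58 + 4.24145e-23 + 0.00520118 + 0.175037 = 0.180238
P(Component 3 | x) = 0.00520118 / 0.180238 ≈ 0.029

0.029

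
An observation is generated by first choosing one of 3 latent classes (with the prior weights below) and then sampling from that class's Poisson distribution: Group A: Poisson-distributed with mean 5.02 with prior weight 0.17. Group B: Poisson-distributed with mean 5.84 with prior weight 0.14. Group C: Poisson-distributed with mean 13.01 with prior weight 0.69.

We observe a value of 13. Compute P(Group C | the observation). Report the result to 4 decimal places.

By Bayes' theorem, P(k | x) = P(Z=k) f_k(x) / Σ_j P(Z=j) f_j(x).
Evaluate each component's likelihood at the observed value:
  L_A = 0.00136367
  L_B = 0.00429346
  L_C = 0.109939
Unnormalised posteriors:
  P(Z=A)·L_A = 0.17 × 0.00136367 = 0.000231824
  P(Z=B)·L_B = 0.14 × 0.00429346 = 0.000601084
  P(Z=C)·L_C = 0.69 × 0.109939 = 0.0758582
Evidence: 0.000231824 + 0.000601084 + 0.0758582 = 0.0766911
So the posterior for Group C is 0.0758582 / 0.0766911 ≈ 0.9891.

0.9891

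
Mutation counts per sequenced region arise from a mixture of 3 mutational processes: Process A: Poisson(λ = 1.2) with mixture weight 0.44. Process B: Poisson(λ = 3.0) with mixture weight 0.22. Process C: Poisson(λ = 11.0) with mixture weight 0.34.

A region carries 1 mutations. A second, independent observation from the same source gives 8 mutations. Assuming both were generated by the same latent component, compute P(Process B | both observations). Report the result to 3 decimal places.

0.962

Apply Bayes' rule: the posterior for each component is proportional to its prior times its likelihood at x.
Since both observations come from the same component, the likelihood for component k is f_k(x₁)·f_k(x₂).
  p_A = [0.361433] × [3.212e-05] = 1.16092e-05
  p_B = [0.149361] × [0.00810151] = 0.00121005
  p_C = [0.000183719] × [0.0887936] = 1.6313e-05
Prior × likelihood for each component:
  P(Z=A)·p_A = 0.44 × 1.16092e-05 = 5.10807e-06
  P(Z=B)·p_B = 0.22 × 0.00121005 = 0.000266211
  P(Z=C)·p_C = 0.34 × 1.6313e-05 = 5.54644e-06
Denominator: 5.10807e-06 + 0.000266211 + 5.54644e-06 = 0.000276866
P(Process B | x) ≈ 0.962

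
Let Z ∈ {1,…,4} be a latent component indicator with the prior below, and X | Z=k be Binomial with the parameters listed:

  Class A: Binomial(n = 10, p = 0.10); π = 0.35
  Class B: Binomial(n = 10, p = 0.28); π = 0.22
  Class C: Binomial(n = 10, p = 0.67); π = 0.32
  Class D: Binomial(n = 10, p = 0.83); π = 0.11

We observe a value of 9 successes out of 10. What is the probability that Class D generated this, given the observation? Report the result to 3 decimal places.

0.549

Posterior ∝ prior × likelihood, so P(k | x) ∝ π_k f_k(x); normalise over all components.
Component likelihoods at x = 9 successes out of 10:
  p_A = 9e-09
  p_B = 7.61649e-05
  p_C = 0.0897816
  p_D = 0.317798
Prior × likelihood for each component:
  π_A·p_A = 0.35 × 9e-09 = 3.15e-09
  π_B·p_B = 0.22 × 7.61649e-05 = 1.67563e-05
  π_C·p_C = 0.32 × 0.0897816 = 0.0287301
  π_D·p_D = 0.11 × 0.317798 = 0.0349578
Normaliser: 3.15e-09 + 1.67563e-05 + 0.0287301 + 0.0349578 = 0.0637047
P(Class D | data) = 0.0349578 / 0.0637047 ≈ 0.549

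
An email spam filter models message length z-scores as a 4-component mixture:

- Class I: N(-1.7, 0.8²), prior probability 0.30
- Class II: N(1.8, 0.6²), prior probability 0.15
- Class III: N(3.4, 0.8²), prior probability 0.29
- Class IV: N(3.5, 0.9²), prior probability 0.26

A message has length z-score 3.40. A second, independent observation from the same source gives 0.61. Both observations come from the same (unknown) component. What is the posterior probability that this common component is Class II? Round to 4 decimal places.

Apply Bayes' rule: the posterior for each component is proportional to its prior times its likelihood at x.
Since both observations come from the same component, the likelihood for component k is f_k(x₁)·f_k(x₂).
  L_I = [(1/(0.8·√(2π)))·exp(−(3.40−-1.7)²/(2·0.8²)) = 0.498678·exp(-20.32031) = 7.4614e-10] × [0.00771474] = 5.75627e-12
  L_II = [(1/(0.6·√(2π)))·exp(−(3.40−1.8)²/(2·0.6²)) = 0.664904·exp(-3.55556) = 0.0189933] × [0.0930221] = 0.0017668
  L_III = [(1/(0.8·√(2π)))·exp(−(3.40−3.4)²/(2·0.8²)) = 0.498678·exp(-0.00000) = 0.498678] × [0.00113955] = 0.000568268
  L_IV = [(1/(0.9·√(2π)))·exp(−(3.40−3.5)²/(2·0.9²)) = 0.443269·exp(-0.00617) = 0.440541] × [0.0025563] = 0.00112615
Multiply by the mixture weights:
  π_I·L_I = 0.30 × 5.75627e-12 = 1.72688e-12
  π_II·L_II = 0.15 × 0.0017668 = 0.00026502
  π_III·L_III = 0.29 × 0.000568268 = 0.000164798
  π_IV·L_IV = 0.26 × 0.00112615 = 0.0002928
Denominator: 1.72688e-12 + 0.00026502 + 0.000164798 + 0.0002928 = 0.000722617
Responsibility of Class II: 0.00026502 / 0.000722617 ≈ 0.3667

0.3667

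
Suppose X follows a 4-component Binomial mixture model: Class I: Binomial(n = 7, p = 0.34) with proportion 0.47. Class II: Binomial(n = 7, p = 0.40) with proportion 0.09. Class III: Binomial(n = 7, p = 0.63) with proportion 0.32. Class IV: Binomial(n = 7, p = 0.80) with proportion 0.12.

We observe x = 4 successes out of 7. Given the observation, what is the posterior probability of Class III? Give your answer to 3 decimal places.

0.486

Posterior ∝ prior × likelihood, so P(k | x) ∝ w_k f_k(x); normalise over all components.
Evaluate each component's likelihood at the observed value:
  f_I = C(7,4)·0.34^4·0.66^3 = 35·0.0133634·0.287496 = 0.134467
  f_II = C(7,4)·0.40^4·0.60^3 = 35·0.0256·0.216 = 0.193536
  f_III = C(7,4)·0.63^4·0.37^3 = 35·0.15753·0.050653 = 0.279277
  f_IV = C(7,4)·0.80^4·0.20^3 = 35·0.4096·0.008 = 0.114688
Multiply by the mixture weights:
  w_I·f_I = 0.47 × 0.134467 = 0.0631995
  w_II·f_II = 0.09 × 0.193536 = 0.0174182
  w_III·f_III = 0.32 × 0.279277 = 0.0893687
  w_IV·f_IV = 0.12 × 0.114688 = 0.0137626
Sum: 0.0631995 + 0.0174182 + 0.0893687 + 0.0137626 = 0.183749
So the posterior for Class III is 0.0893687 / 0.183749 ≈ 0.486.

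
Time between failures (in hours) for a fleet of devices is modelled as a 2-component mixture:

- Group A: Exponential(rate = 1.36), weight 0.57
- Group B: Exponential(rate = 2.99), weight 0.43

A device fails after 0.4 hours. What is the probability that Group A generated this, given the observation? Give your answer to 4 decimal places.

Posterior ∝ prior × likelihood, so P(k | x) ∝ π_k f_k(x); normalise over all components.
Component likelihoods at x = 0.4 hours:
  L_A = 0.789374
  L_B = 0.90418
Unnormalised posteriors:
  π_A·L_A = 0.57 × 0.789374 = 0.449943
  π_B·L_B = 0.43 × 0.90418 = 0.388797
Marginal: 0.449943 + 0.388797 = 0.838741
P(Group A | x) ≈ 0.5365

0.5365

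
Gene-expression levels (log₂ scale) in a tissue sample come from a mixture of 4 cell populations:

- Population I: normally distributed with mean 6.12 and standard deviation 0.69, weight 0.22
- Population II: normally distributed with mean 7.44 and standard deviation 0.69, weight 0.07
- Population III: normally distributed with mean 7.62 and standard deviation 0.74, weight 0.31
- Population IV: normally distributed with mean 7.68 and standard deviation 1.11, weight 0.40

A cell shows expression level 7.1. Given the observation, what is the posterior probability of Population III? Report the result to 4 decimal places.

Apply Bayes' rule: the posterior for each component is proportional to its prior times its likelihood at x.
Component likelihoods at x = 7.1:
  L_I = 0.210876
  L_II = 0.512078
  L_III = 0.421166
  L_IV = 0.313545
Multiply by the mixture weights:
  P(Z=I)·L_I = 0.22 × 0.210876 = 0.0463927
  P(Z=II)·L_II = 0.07 × 0.512078 = 0.0358455
  P(Z=III)·L_III = 0.31 × 0.421166 = 0.130561
  P(Z=IV)·L_IV = 0.40 × 0.313545 = 0.125418
Normaliser: 0.0463927 + 0.0358455 + 0.130561 + 0.125418 = 0.338217
So the posterior for Population III is 0.130561 / 0.338217 ≈ 0.3860.

0.3860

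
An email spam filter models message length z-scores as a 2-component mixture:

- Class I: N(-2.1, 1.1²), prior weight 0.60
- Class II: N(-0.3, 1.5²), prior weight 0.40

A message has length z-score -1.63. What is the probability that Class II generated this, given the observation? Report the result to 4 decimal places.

0.2655

P(component k | x) = P(Z=k)·f_k(x) / marginal(x), where marginal(x) = Σ_j P(Z=j)·f_j(x).
Evaluate each component's likelihood at the observed value:
  L_I = (1/(1.1·√(2π)))·exp(−(-1.63−-2.1)²/(2·1.1²)) = 0.362675·exp(-0.09128) = 0.331035
  L_II = (1/(1.5·√(2π)))·exp(−(-1.63−-0.3)²/(2·1.5²)) = 0.265962·exp(-0.39309) = 0.179516
Weight by the priors:
  P(Z=I)·L_I = 0.60 × 0.331035 = 0.198621
  P(Z=II)·L_II = 0.40 × 0.179516 = 0.0718063
Denominator: 0.198621 + 0.0718063 = 0.270428
Responsibility of Class II: 0.0718063 / 0.270428 ≈ 0.2655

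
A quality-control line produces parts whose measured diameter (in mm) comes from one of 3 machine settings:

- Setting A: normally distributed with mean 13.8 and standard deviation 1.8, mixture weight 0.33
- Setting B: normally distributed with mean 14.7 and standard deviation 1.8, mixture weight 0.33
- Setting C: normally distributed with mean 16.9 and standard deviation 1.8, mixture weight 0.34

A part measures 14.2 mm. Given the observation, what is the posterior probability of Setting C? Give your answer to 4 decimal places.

0.1472

Posterior ∝ prior × likelihood, so P(k | x) ∝ π_k f_k(x); normalise over all components.
Component likelihoods at x = 14.2 mm:
  L_A = (1/(1.8·√(2π)))·exp(−(14.2−13.8)²/(2·1.8²)) = 0.221635·exp(-0.02469) = 0.216229
  L_B = (1/(1.8·√(2π)))·exp(−(14.2−14.7)²/(2·1.8²)) = 0.221635·exp(-0.03858) = 0.213247
  L_C = (1/(1.8·√(2π)))·exp(−(14.2−16.9)²/(2·1.8²)) = 0.221635·exp(-1.12500) = 0.0719542
Unnormalised posteriors:
  π_A·L_A = 0.33 × 0.216229 = 0.0713556
  π_B·L_B = 0.33 × 0.213247 = 0.0703714
  π_C·L_C = 0.34 × 0.0719542 = 0.0244644
Evidence: 0.0713556 + 0.0703714 + 0.0244644 = 0.166191
Responsibility of Setting C: 0.0244644 / 0.166191 ≈ 0.1472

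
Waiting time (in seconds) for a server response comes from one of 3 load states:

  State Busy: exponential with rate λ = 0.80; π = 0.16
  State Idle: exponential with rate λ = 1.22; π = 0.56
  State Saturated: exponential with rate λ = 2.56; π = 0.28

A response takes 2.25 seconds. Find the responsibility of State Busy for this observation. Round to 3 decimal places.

Posterior ∝ prior × likelihood, so P(k | x) ∝ π_k f_k(x); normalise over all components.
Component likelihoods at x = 2.25 seconds:
  p_Busy = 0.80·e^(−0.80·2.25) = 0.80·e^(−1.8000) = 0.132239
  p_Idle = 1.22·e^(−1.22·2.25) = 1.22·e^(−2.7450) = 0.0783829
  p_Saturated = 2.56·e^(−2.56·2.25) = 2.56·e^(−5.7600) = 0.00806685
Multiply by the mixture weights:
  π_Busy·p_Busy = 0.16 × 0.132239 = 0.0211583
  π_Idle·p_Idle = 0.56 × 0.0783829 = 0.0438944
  π_Saturated·p_Saturated = 0.28 × 0.00806685 = 0.00225872
Marginal: 0.0211583 + 0.0438944 + 0.00225872 = 0.0673114
P(State Busy | the observation) = 0.0211583 / 0.0673114 ≈ 0.314

0.314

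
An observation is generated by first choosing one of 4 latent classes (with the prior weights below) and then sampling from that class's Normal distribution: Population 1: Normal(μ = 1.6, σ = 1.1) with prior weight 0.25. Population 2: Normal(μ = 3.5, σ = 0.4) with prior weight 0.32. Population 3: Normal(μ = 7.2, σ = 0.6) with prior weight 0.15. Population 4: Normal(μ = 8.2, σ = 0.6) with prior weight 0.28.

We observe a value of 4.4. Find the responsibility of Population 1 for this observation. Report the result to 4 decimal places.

Apply Bayes' rule: the posterior for each component is proportional to its prior times its likelihood at x.
Evaluate each component's likelihood at the observed value:
  L_1 = (1/(1.1·√(2π)))·exp(−(4.4−1.6)²/(2·1.1²)) = 0.362675·exp(-3.23967) = 0.0142085
  L_2 = (1/(0.4·√(2π)))·exp(−(4.4−3.5)²/(2·0.4²)) = 0.997356·exp(-2.53125) = 0.0793491
  L_3 = (1/(0.6·√(2π)))·exp(−(4.4−7.2)²/(2·0.6²)) = 0.664904·exp(-10.88889) = 1.24101e-05
  L_4 = (1/(0.6·√(2π)))·exp(−(4.4−8.2)²/(2·0.6²)) = 0.664904·exp(-20.05556) = 1.29641e-09
Weight by the priors:
  w_1·L_1 = 0.25 × 0.0142085 = 0.00355211
  w_2·L_2 = 0.32 × 0.0793491 = 0.0253917
  w_3·L_3 = 0.15 × 1.24101e-05 = 1.86151e-06
  w_4·L_4 = 0.28 × 1.29641e-09 = 3.62994e-10
Sum: 0.00355211 + 0.0253917 + 1.86151e-06 + 3.62994e-10 = 0.0289457
So the posterior for Population 1 is 0.00355211 / 0.0289457 ≈ 0.1227.

0.1227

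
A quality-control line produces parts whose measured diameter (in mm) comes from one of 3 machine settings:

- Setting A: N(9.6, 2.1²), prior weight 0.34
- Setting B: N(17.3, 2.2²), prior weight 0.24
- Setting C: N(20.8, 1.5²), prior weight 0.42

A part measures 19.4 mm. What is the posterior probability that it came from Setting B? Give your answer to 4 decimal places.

0.2763

Apply Bayes' rule: the posterior for each component is proportional to its prior times its likelihood at x.
Component likelihoods at x = 19.4 mm:
  p_A = (1/(2.1·√(2π)))·exp(−(19.4−9.6)²/(2·2.1²)) = 0.189973·exp(-10.88889) = 3.54574e-06
  p_B = (1/(2.2·√(2π)))·exp(−(19.4−17.3)²/(2·2.2²)) = 0.181337·exp(-0.45558) = 0.114983
  p_C = (1/(1.5·√(2π)))·exp(−(19.4−20.8)²/(2·1.5²)) = 0.265962·exp(-0.43556) = 0.172052
Weight by the priors:
  π_A·p_A = 0.34 × 3.54574e-06 = 1.20555e-06
  π_B·p_B = 0.24 × 0.114983 = 0.0275958
  π_C·p_C = 0.42 × 0.172052 = 0.0722618
Normaliser: 1.20555e-06 + 0.0275958 + 0.0722618 = 0.0998588
Responsibility of Setting B: 0.0275958 / 0.0998588 ≈ 0.2763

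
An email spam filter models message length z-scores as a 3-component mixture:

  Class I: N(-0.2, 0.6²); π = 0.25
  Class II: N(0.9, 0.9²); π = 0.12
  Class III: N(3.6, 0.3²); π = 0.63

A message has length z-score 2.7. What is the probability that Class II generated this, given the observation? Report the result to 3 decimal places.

0.436

Posterior ∝ prior × likelihood, so P(k | x) ∝ w_k f_k(x); normalise over all components.
Component likelihoods at x = 2.7:
  p_I = (1/(0.6·√(2π)))·exp(−(2.7−-0.2)²/(2·0.6²)) = 0.664904·exp(-11.68056) = 5.62287e-06
  p_II = (1/(0.9·√(2π)))·exp(−(2.7−0.9)²/(2·0.9²)) = 0.443269·exp(-2.00000) = 0.05999
  p_III = (1/(0.3·√(2π)))·exp(−(2.7−3.6)²/(2·0.3²)) = 1.329808·exp(-4.50000) = 0.0147728
Unnormalised posteriors:
  w_I·p_I = 0.25 × 5.62287e-06 = 1.40572e-06
  w_II·p_II = 0.12 × 0.05999 = 0.0071988
  w_III·p_III = 0.63 × 0.0147728 = 0.00930688
Normaliser: 1.40572e-06 + 0.0071988 + 0.00930688 = 0.0165071
P(Class II | 2.7) ≈ 0.436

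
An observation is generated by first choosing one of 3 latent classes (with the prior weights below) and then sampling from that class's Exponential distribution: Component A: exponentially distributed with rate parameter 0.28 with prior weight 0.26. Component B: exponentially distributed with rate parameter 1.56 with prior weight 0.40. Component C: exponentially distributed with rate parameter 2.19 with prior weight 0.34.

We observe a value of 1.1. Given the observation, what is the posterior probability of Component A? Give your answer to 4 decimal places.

0.2300

Posterior ∝ prior × likelihood, so P(k | x) ∝ P(Z=k) f_k(x); normalise over all components.
Evaluate each component's likelihood at the observed value:
  f_A = 0.28·e^(−0.28·1.1) = 0.28·e^(−0.3080) = 0.205776
  f_B = 1.56·e^(−1.56·1.1) = 1.56·e^(−1.7160) = 0.280463
  f_C = 2.19·e^(−2.19·1.1) = 2.19·e^(−2.4090) = 0.196892
Multiply by the mixture weights:
  P(Z=A)·f_A = 0.26 × 0.205776 = 0.0535018
  P(Z=B)·f_B = 0.40 × 0.280463 = 0.112185
  P(Z=C)·f_C = 0.34 × 0.196892 = 0.0669434
Marginal: 0.0535018 + 0.112185 + 0.0669434 = 0.23263
P(Component A | the observation) ≈ 0.2300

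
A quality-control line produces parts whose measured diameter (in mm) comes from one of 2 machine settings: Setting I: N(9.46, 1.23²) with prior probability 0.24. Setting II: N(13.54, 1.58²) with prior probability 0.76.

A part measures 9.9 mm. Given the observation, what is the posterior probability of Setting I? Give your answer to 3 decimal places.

Apply Bayes' rule: the posterior for each component is proportional to its prior times its likelihood at x.
Normal densities:
  f_I = 0.304241
  f_II = 0.0177725
Weight by the priors:
  π_I·f_I = 0.24 × 0.304241 = 0.0730178
  π_II·f_II = 0.76 × 0.0177725 = 0.0135071
Evidence: 0.0730178 + 0.0135071 = 0.0865249
So the posterior for Setting I is 0.0730178 / 0.0865249 ≈ 0.844.

0.844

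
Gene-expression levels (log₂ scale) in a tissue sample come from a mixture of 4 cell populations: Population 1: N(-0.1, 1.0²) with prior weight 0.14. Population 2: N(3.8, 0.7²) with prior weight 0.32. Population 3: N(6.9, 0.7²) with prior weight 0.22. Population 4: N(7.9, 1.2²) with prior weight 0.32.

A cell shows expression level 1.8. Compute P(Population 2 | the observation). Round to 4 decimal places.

Apply Bayes' rule: the posterior for each component is proportional to its prior times its likelihood at x.
Evaluate each component's likelihood at the observed value:
  f_1 = (1/(1.0·√(2π)))·exp(−(1.8−-0.1)²/(2·1.0²)) = 0.398942·exp(-1.80500) = 0.0656158
  f_2 = (1/(0.7·√(2π)))·exp(−(1.8−3.8)²/(2·0.7²)) = 0.569918·exp(-4.08163) = 0.00962014
  f_3 = (1/(0.7·√(2π)))·exp(−(1.8−6.9)²/(2·0.7²)) = 0.569918·exp(-26.54082) = 1.69544e-12
  f_4 = (1/(1.2·√(2π)))·exp(−(1.8−7.9)²/(2·1.2²)) = 0.332452·exp(-12.92014) = 8.13924e-07
Multiply by the mixture weights:
  P(Z=1)·f_1 = 0.14 × 0.0656158 = 0.00918621
  P(Z=2)·f_2 = 0.32 × 0.00962014 = 0.00307845
  P(Z=3)·f_3 = 0.22 × 1.69544e-12 = 3.72996e-13
  P(Z=4)·f_4 = 0.32 × 8.13924e-07 = 2.60456e-07
Normaliser: 0.00918621 + 0.00307845 + 3.72996e-13 + 2.60456e-07 = 0.0122649
P(Population 2 | data) ≈ 0.2510

0.2510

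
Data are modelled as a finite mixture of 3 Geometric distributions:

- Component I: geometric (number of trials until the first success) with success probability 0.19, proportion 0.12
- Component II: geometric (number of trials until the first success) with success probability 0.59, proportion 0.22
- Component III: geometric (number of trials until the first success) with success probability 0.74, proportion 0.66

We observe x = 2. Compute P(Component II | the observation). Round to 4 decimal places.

0.2679

P(component k | x) = π_k·f_k(x) / marginal(x), where marginal(x) = Σ_j π_j·f_j(x).
Geometric probabilities:
  L_I = 0.19·(1−0.19)^1 = 0.19·0.81 = 0.1539
  L_II = 0.59·(1−0.59)^1 = 0.59·0.41 = 0.2419
  L_III = 0.74·(1−0.74)^1 = 0.74·0.26 = 0.1924
Weight by the priors:
  π_I·L_I = 0.12 × 0.1539 = 0.018468
  π_II·L_II = 0.22 × 0.2419 = 0.053218
  π_III·L_III = 0.66 × 0.1924 = 0.126984
Marginal: 0.018468 + 0.053218 + 0.126984 = 0.19867
So the posterior for Component II is 0.053218 / 0.19867 ≈ 0.2679.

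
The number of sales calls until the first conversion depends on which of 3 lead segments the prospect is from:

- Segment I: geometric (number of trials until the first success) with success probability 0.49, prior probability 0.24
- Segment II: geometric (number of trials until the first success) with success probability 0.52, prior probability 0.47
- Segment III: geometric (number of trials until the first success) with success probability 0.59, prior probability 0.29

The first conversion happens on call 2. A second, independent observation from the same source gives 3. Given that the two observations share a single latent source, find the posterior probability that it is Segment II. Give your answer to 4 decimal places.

By Bayes' theorem, P(k | x) = π_k f_k(x) / Σ_j π_j f_j(x).
Since both observations come from the same component, the likelihood for component k is f_k(x₁)·f_k(x₂).
  p_I = [0.49·(1−0.49)^1 = 0.49·0.51 = 0.2499] × [0.127449] = 0.0318495
  p_II = [0.52·(1−0.52)^1 = 0.52·0.48 = 0.2496] × [0.119808] = 0.0299041
  p_III = [0.59·(1−0.59)^1 = 0.59·0.41 = 0.2419] × [0.099179] = 0.0239914
Weight by the priors:
  π_I·p_I = 0.24 × 0.0318495 = 0.00764388
  π_II·p_II = 0.47 × 0.0299041 = 0.0140549
  π_III·p_III = 0.29 × 0.0239914 = 0.00695751
Denominator: 0.00764388 + 0.0140549 + 0.00695751 = 0.0286563
So the posterior for Segment II is 0.0140549 / 0.0286563 ≈ 0.4905.

0.4905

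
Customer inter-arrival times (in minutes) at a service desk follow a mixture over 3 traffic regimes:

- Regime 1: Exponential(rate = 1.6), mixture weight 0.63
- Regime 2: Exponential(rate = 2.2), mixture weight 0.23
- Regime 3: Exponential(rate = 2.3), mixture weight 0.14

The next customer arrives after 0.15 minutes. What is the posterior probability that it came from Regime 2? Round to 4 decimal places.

0.2627

The responsibility of component k is π_k f_k(x) divided by Σ_j π_j f_j(x).
Evaluate each component's likelihood at the observed value:
  f_1 = 1.6·e^(−1.6·0.15) = 1.6·e^(−0.2400) = 1.2586
  f_2 = 2.2·e^(−2.2·0.15) = 2.2·e^(−0.3300) = 1.58163
  f_3 = 2.3·e^(−2.3·0.15) = 2.3·e^(−0.3450) = 1.62891
Prior × likelihood for each component:
  π_1·f_1 = 0.63 × 1.2586 = 0.792921
  π_2·f_2 = 0.23 × 1.58163 = 0.363775
  π_3·f_3 = 0.14 × 1.62891 = 0.228047
Sum: 0.792921 + 0.363775 + 0.228047 = 1.38474
P(Regime 2 | data) = 0.363775 / 1.38474 ≈ 0.2627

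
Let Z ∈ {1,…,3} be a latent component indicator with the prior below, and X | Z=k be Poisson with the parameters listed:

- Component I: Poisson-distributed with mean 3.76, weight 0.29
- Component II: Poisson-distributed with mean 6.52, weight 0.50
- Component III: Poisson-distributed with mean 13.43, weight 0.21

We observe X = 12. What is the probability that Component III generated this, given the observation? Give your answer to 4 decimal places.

By Bayes' theorem, P(k | x) = π_k f_k(x) / Σ_j π_j f_j(x).
Component likelihoods at x = 12:
  p_I = 0.000388123
  p_II = 0.0181566
  p_III = 0.105682
Prior × likelihood for each component:
  π_I·p_I = 0.29 × 0.000388123 = 0.000112556
  π_II·p_II = 0.50 × 0.0181566 = 0.00907829
  π_III·p_III = 0.21 × 0.105682 = 0.0221932
Denominator: 0.000112556 + 0.00907829 + 0.0221932 = 0.031384
P(Component III | 12) = 0.0221932 / 0.031384 ≈ 0.7071

0.7071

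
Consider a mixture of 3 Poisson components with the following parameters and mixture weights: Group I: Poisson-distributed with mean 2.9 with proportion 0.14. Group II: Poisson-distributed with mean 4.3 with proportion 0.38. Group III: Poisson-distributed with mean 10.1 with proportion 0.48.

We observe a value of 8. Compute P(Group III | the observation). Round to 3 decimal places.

Apply Bayes' rule: the posterior for each component is proportional to its prior times its likelihood at x.
Component likelihoods at x = 8:
  f_I = e^(−2.9)·2.9^8/8! = 0.00682668
  f_II = e^(−4.3)·4.3^8/8! = 0.0393333
  f_III = e^(−10.1)·10.1^8/8! = 0.110326
Unnormalised posteriors:
  π_I·f_I = 0.14 × 0.00682668 = 0.000955735
  π_II·f_II = 0.38 × 0.0393333 = 0.0149467
  π_III·f_III = 0.48 × 0.110326 = 0.0529563
Marginal: 0.000955735 + 0.0149467 + 0.0529563 = 0.0688587
P(Group III | the observation) ≈ 0.769

0.769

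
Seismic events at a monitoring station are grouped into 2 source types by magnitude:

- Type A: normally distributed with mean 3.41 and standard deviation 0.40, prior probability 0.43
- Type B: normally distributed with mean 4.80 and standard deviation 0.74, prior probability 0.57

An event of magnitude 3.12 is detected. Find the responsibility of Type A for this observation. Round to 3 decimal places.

0.934

P(component k | x) = π_k·f_k(x) / marginal(x), where marginal(x) = Σ_j π_j·f_j(x).
Component likelihoods at x = 3.12:
  L_A = 0.766853
  L_B = 0.0409707
Multiply by the mixture weights:
  π_A·L_A = 0.43 × 0.766853 = 0.329747
  π_B·L_B = 0.57 × 0.0409707 = 0.0233533
Normaliser: 0.329747 + 0.0233533 = 0.3531
Responsibility of Type A: 0.329747 / 0.3531 ≈ 0.934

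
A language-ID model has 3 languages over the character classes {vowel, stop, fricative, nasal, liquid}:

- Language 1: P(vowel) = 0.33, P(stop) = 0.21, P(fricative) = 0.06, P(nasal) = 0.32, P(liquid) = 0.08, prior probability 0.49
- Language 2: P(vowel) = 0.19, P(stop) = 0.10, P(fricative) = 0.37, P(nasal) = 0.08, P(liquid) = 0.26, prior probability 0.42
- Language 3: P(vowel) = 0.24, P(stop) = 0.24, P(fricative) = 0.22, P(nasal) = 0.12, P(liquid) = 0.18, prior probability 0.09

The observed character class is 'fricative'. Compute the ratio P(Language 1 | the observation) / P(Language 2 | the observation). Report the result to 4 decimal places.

0.1892

Since P(k|x) ∝ w_k f_k(x), the posterior odds are w_i f_i(x) / (w_j f_j(x)).
Categorical probabilities:
  L_1 = P(fricative | comp) = 0.06
  L_2 = P(fricative | comp) = 0.37
  L_3 = P(fricative | comp) = 0.22
Posterior odds = (w_1·L_1) / (w_2·L_2) = (0.49·0.06) / (0.42·0.37) = 0.0294 / 0.1554 ≈ 0.1892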